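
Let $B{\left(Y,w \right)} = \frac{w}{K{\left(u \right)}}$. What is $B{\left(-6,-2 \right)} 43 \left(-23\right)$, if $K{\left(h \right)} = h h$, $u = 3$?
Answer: $\frac{1978}{9} \approx 219.78$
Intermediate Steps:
$K{\left(h \right)} = h^{2}$
$B{\left(Y,w \right)} = \frac{w}{9}$ ($B{\left(Y,w \right)} = \frac{w}{3^{2}} = \frac{w}{9}$)
$B{\left(-6,-2 \right)} 43 \left(-23\right) = \frac{1}{9} \left(-2\right) 43 \left(-23\right) = \left(- \frac{2}{9}\right) 43 \left(-23\right) = \left(- \frac{86}{9}\right) \left(-23\right) = \frac{1978}{9}$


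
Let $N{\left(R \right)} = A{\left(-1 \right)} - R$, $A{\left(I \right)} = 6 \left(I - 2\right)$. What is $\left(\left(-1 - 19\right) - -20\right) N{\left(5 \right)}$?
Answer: $0$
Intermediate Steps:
$A{\left(I \right)} = -12 + 6 I$ ($A{\left(I \right)} = 6 \left(-2 + I\right) = -12 + 6 I$)
$N{\left(R \right)} = -18 - R$ ($N{\left(R \right)} = \left(-12 + 6 \left(-1\right)\right) - R = \left(-12 - 6\right) - R = -18 - R$)
$\left(\left(-1 - 19\right) - -20\right) N{\left(5 \right)} = \left(\left(-1 - 19\right) - -20\right) \left(-18 - 5\right) = \left(-20 + 20\right) \left(-18 - 5\right) = 0 \left(-23\right) = 0$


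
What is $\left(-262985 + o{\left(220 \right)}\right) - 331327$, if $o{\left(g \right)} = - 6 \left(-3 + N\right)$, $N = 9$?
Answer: $-594348$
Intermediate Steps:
$o{\left(g \right)} = -36$ ($o{\left(g \right)} = - 6 \left(-3 + 9\right) = \left(-6\right) 6 = -36$)
$\left(-262985 + o{\left(220 \right)}\right) - 331327 = \left(-262985 - 36\right) - 331327 = -263021 - 331327 = -594348$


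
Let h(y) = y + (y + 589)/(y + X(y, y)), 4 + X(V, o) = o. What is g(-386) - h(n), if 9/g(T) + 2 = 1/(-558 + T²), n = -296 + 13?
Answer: 82839058/296875 ≈ 279.04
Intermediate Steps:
X(V, o) = -4 + o
n = -283
h(y) = y + (589 + y)/(-4 + 2*y) (h(y) = y + (y + 589)/(y + (-4 + y)) = y + (589 + y)/(-4 + 2*y))
g(T) = 9/(-2 + 1/(-558 + T²))
g(-386) - h(n) = 9*(558 - 1*(-386)²)/(-1117 + 2*(-386)²) - (589 - 3*(-283) + 2*(-283)²)/(2*(-2 - 283)) = 9*(558 - 1*148996)/(-1117 + 2*148996) - (589 + 849 + 2*80089)/(2*(-285)) = 9*(558 - 148996)/(-1117 + 297992) - (-1)*(589 + 849 + 160178)/(2*285) = 9*(-148438)/296875 - (-1)*161616/(2*285) = 9*(1/296875)*(-148438) - 1*(-26936/95) = -1335942/296875 + 26936/95 = 82839058/296875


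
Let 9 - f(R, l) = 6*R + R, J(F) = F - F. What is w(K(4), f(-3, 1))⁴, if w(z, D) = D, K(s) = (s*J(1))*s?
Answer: 810000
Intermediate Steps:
J(F) = 0
f(R, l) = 9 - 7*R (f(R, l) = 9 - (6*R + R) = 9 - 7*R)
K(s) = 0 (K(s) = (s*0)*s = 0*s = 0)
w(K(4), f(-3, 1))⁴ = (9 - 7*(-3))⁴ = (9 + 21)⁴ = 30⁴ = 810000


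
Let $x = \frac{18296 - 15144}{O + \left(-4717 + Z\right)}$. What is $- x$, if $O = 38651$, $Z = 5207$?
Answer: $- \frac{3152}{39141} \approx -0.080529$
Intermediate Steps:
$x = \frac{3152}{39141}$ ($x = \frac{18296 - 15144}{38651 + \left(-4717 + 5207\right)} = \frac{3152}{38651 + 490} = \frac{3152}{39141} \approx 0.080529$)
$- x = \left(-1\right) \frac{3152}{39141} = - \frac{3152}{39141}$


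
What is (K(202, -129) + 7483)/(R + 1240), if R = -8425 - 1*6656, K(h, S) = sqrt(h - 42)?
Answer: -7483/13841 - 4*sqrt(10)/13841 ≈ -0.54155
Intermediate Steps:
K(h, S) = sqrt(-42 + h)
R = -15081 (R = -8425 - 6656 = -15081)
(K(202, -129) + 7483)/(R + 1240) = (sqrt(-42 + 202) + 7483)/(-15081 + 1240) = (sqrt(160) + 7483)/(-13841) = (4*sqrt(10) + 7483)*(-1/13841) = (7483 + 4*sqrt(10))*(-1/13841) = -7483/13841 - 4*sqrt(10)/13841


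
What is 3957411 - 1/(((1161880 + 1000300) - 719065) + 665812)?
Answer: 8345890907996/2108927 ≈ 3.9574e+6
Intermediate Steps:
3957411 - 1/(((1161880 + 1000300) - 719065) + 665812) = 3957411 - 1/((2162180 - 719065) + 665812) = 3957411 - 1/(1443115 + 665812) = 3957411 - 1/2108927 = 8345890907996/2108927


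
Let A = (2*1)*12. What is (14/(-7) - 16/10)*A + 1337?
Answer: 6253/5 ≈ 1250.6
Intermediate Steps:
A = 24 (A = 2*12 = 24)
(14/(-7) - 16/10)*A + 1337 = (14/(-7) - 16/10)*24 + 1337 = (14*(-1/7) - 16*1/10)*24 + 1337 = (-2 - 8/5)*24 + 1337 = -18/5*24 + 1337 = -432/5 + 1337 = 6253/5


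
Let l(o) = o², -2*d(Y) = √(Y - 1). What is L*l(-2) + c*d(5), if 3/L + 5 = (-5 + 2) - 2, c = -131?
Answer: 649/5 ≈ 129.80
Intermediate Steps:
d(Y) = -√(-1 + Y)/2 (d(Y) = -√(Y - 1)/2 = -√(-1 + Y)/2)
L = -3/10 (L = 3/(-5 + ((-5 + 2) - 2)) = 3/(-5 + (-3 - 2)) = 3/(-5 - 5) = 3/(-10) = 3*(-⅒) = -3/10 ≈ -0.30000)
L*l(-2) + c*d(5) = -3/10*(-2)² - (-131)*√(-1 + 5)/2 = -3/10*4 - (-131)*√4/2 = -6/5 - (-131)*2/2 = -6/5 - 131*(-1) = -6/5 + 131 = 649/5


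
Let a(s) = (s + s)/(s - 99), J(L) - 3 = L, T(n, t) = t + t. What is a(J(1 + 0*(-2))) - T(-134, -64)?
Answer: 12152/95 ≈ 127.92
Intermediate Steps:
T(n, t) = 2*t
J(L) = 3 + L
a(s) = 2*s/(-99 + s) (a(s) = (2*s)/(-99 + s) = 2*s/(-99 + s))
a(J(1 + 0*(-2))) - T(-134, -64) = 2*(3 + (1 + 0*(-2)))/(-99 + (3 + (1 + 0*(-2)))) - 2*(-64) = 2*(3 + (1 + 0))/(-99 + (3 + (1 + 0))) - 1*(-128) = 2*(3 + 1)/(-99 + (3 + 1)) + 128 = 2*4/(-99 + 4) + 128 = 2*4/(-95) + 128 = 2*4*(-1/95) + 128 = -8/95 + 128 = 12152/95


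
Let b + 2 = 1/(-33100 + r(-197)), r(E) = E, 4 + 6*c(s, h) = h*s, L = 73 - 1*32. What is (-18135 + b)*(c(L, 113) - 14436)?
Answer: 8252096630005/33297 ≈ 2.4783e+8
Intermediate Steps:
L = 41 (L = 73 - 32 = 41)
c(s, h) = -⅔ + h*s/6 (c(s, h) = -⅔ + (h*s)/6 = -⅔ + h*s/6)
b = -66595/33297 (b = -2 + 1/(-33100 - 197) = -2 + 1/(-33297) = -2 - 1/33297 = -66595/33297 ≈ -2.0000)
(-18135 + b)*(c(L, 113) - 14436) = (-18135 - 66595/33297)*((-⅔ + (⅙)*113*41) - 14436) = -603907690*((-⅔ + 4633/6) - 14436)/33297 = -603907690*(1543/2 - 14436)/33297 = -603907690/33297*(-27329/2) = 8252096630005/33297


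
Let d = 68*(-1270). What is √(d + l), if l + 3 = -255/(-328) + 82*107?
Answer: I*√2086812834/164 ≈ 278.55*I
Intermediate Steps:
d = -86360
l = 2877143/328 (l = -3 + (-255/(-328) + 82*107) = -3 + (-255*(-1/328) + 8774) = -3 + (255/328 + 8774) = -3 + 2878127/328 = 2877143/328 ≈ 8771.8)
√(d + l) = √(-86360 + 2877143/328) = √(-25448937/328) = I*√2086812834/164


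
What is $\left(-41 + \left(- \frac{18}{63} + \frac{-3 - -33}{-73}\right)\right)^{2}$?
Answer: $\frac{453988249}{261121} \approx 1738.6$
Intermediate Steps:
$\left(-41 + \left(- \frac{18}{63} + \frac{-3 - -33}{-73}\right)\right)^{2} = \left(-41 + \left(\left(-18\right) \frac{1}{63} + \left(-3 + 33\right) \left(- \frac{1}{73}\right)\right)\right)^{2} = \left(-41 + \left(- \frac{2}{7} + 30 \left(- \frac{1}{73}\right)\right)\right)^{2} = \left(-41 - \frac{356}{511}\right)^{2} = \left(- \frac{21307}{511}\right)^{2} = \frac{453988249}{261121}$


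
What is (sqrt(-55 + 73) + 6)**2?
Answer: 54 + 36*sqrt(2) ≈ 104.91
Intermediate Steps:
(sqrt(-55 + 73) + 6)**2 = (sqrt(18) + 6)**2 = (3*sqrt(2) + 6)**2 = (6 + 3*sqrt(2))**2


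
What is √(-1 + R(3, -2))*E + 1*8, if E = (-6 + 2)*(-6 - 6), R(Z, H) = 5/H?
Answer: 8 + 24*I*√14 ≈ 8.0 + 89.8*I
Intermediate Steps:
E = 48 (E = -4*(-12) = 48)
√(-1 + R(3, -2))*E + 1*8 = √(-1 + 5/(-2))*48 + 1*8 = √(-1 + 5*(-½))*48 + 8 = √(-1 - 5/2)*48 + 8 = √(-7/2)*48 + 8 = (I*√14/2)*48 + 8 = 24*I*√14 + 8 = 8 + 24*I*√14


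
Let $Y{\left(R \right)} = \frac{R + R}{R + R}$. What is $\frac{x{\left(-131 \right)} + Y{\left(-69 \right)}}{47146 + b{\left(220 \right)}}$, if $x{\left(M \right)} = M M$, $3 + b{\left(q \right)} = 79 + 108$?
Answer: $\frac{8581}{23665} \approx 0.3626$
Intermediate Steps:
$b{\left(q \right)} = 184$ ($b{\left(q \right)} = -3 + \left(79 + 108\right) = -3 + 187 = 184$)
$x{\left(M \right)} = M^{2}$
$Y{\left(R \right)} = 1$ ($Y{\left(R \right)} = \frac{2 R}{2 R} = 2 R \frac{1}{2 R} = 1$)
$\frac{x{\left(-131 \right)} + Y{\left(-69 \right)}}{47146 + b{\left(220 \right)}} = \frac{\left(-131\right)^{2} + 1}{47146 + 184} = \frac{17161 + 1}{47330} = 17162 \cdot \frac{1}{47330} = \frac{8581}{23665}$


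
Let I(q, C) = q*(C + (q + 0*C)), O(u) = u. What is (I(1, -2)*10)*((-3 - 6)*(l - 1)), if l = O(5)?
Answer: 360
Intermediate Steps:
l = 5
I(q, C) = q*(C + q) (I(q, C) = q*(C + (q + 0)) = q*(C + q))
(I(1, -2)*10)*((-3 - 6)*(l - 1)) = ((1*(-2 + 1))*10)*((-3 - 6)*(5 - 1)) = ((1*(-1))*10)*(-9*4) = -1*10*(-36) = -10*(-36) = 360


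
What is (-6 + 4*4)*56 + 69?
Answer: 629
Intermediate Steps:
(-6 + 4*4)*56 + 69 = (-6 + 16)*56 + 69 = 10*56 + 69 = 560 + 69 = 629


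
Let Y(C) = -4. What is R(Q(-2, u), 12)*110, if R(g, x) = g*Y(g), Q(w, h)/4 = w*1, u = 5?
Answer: 3520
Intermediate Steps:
Q(w, h) = 4*w (Q(w, h) = 4*(w*1) = 4*w)
R(g, x) = -4*g (R(g, x) = g*(-4) = -4*g)
R(Q(-2, u), 12)*110 = -16*(-2)*110 = -4*(-8)*110 = 32*110 = 3520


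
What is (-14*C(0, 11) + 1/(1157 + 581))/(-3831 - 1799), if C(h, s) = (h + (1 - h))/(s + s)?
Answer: 221/1956988 ≈ 0.00011293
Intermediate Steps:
C(h, s) = 1/(2*s)
(-14*C(0, 11) + 1/(1157 + 581))/(-3831 - 1799) = (-7/11 + 1/(1157 + 581))/(-3831 - 1799) = (-7/11 + 1/1738)/(-5630) = (-14*1/22 + 1/1738)*(-1/5630) = (-7/11 + 1/1738)*(-1/5630) = -1105/1738*(-1/5630) = 221/1956988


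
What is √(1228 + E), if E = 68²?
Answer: 2*√1463 ≈ 76.498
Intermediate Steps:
E = 4624
√(1228 + E) = √(1228 + 4624) = √5852 = 2*√1463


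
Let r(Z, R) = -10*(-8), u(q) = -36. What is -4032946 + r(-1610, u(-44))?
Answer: -4032866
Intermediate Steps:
r(Z, R) = 80
-4032946 + r(-1610, u(-44)) = -4032946 + 80 = -4032866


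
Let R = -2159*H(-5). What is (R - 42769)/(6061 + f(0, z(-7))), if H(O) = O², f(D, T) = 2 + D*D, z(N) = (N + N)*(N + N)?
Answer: -32248/2021 ≈ -15.956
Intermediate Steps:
z(N) = 4*N² (z(N) = (2*N)*(2*N) = 4*N²)
f(D, T) = 2 + D²
R = -53975 (R = -2159*(-5)² = -2159*25 = -53975)
(R - 42769)/(6061 + f(0, z(-7))) = (-53975 - 42769)/(6061 + (2 + 0²)) = -96744/(6061 + (2 + 0)) = -96744/(6061 + 2) = -96744/6063 = -96744*1/6063 = -32248/2021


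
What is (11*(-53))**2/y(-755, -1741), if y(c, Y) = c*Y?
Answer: 339889/1314455 ≈ 0.25858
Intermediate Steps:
y(c, Y) = Y*c
(11*(-53))**2/y(-755, -1741) = (11*(-53))**2/((-1741*(-755))) = (-583)**2/1314455 = 339889*(1/1314455) = 339889/1314455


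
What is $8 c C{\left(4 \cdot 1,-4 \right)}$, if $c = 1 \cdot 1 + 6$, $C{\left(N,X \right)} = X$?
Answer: $-224$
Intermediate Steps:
$c = 7$ ($c = 1 + 6 = 7$)
$8 c C{\left(4 \cdot 1,-4 \right)} = 8 \cdot 7 \left(-4\right) = 56 \left(-4\right) = -224$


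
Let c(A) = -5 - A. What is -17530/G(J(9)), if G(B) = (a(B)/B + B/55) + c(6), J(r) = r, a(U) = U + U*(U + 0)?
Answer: 482075/23 ≈ 20960.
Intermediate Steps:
a(U) = U + U² (a(U) = U + U*U = U + U²)
G(B) = -10 + 56*B/55 (G(B) = ((B*(1 + B))/B + B/55) + (-5 - 1*6) = ((1 + B) + B*(1/55)) + (-5 - 6) = ((1 + B) + B/55) - 11 = (1 + 56*B/55) - 11 = -10 + 56*B/55)
-17530/G(J(9)) = -17530/(-10 + (56/55)*9) = -17530/(-10 + 504/55) = -17530/(-46/55) = -17530*(-55/46) = 482075/23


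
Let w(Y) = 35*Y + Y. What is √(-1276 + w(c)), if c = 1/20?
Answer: I*√31855/5 ≈ 35.696*I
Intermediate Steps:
c = 1/20 ≈ 0.050000
w(Y) = 36*Y
√(-1276 + w(c)) = √(-1276 + 36*(1/20)) = √(-1276 + 9/5) = √(-6371/5) = I*√31855/5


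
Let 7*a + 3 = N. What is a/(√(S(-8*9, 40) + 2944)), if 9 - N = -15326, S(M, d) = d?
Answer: 3833*√746/2611 ≈ 40.096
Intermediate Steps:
N = 15335 (N = 9 - 1*(-15326) = 9 + 15326 = 15335)
a = 15332/7 (a = -3/7 + (⅐)*15335 = -3/7 + 15335/7 = 15332/7 ≈ 2190.3)
a/(√(S(-8*9, 40) + 2944)) = 15332/(7*(√(40 + 2944))) = 15332/(7*(√2984)) = 15332/(7*((2*√746))) = 15332*(√746/1492)/7 = 3833*√746/2611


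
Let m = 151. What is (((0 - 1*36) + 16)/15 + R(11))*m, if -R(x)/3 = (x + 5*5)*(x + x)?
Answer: -1076932/3 ≈ -3.5898e+5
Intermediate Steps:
R(x) = -6*x*(25 + x) (R(x) = -3*(x + 5*5)*(x + x) = -3*(x + 25)*2*x = -3*(25 + x)*2*x = -6*x*(25 + x))
(((0 - 1*36) + 16)/15 + R(11))*m = (((0 - 1*36) + 16)/15 - 6*11*(25 + 11))*151 = (((0 - 36) + 16)*(1/15) - 6*11*36)*151 = ((-36 + 16)*(1/15) - 2376)*151 = (-20*1/15 - 2376)*151 = (-4/3 - 2376)*151 = -7132/3*151 = -1076932/3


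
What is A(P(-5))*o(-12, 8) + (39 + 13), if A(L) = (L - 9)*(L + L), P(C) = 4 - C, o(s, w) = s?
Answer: 52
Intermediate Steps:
A(L) = 2*L*(-9 + L) (A(L) = (-9 + L)*(2*L) = 2*L*(-9 + L))
A(P(-5))*o(-12, 8) + (39 + 13) = (2*(4 - 1*(-5))*(-9 + (4 - 1*(-5))))*(-12) + (39 + 13) = (2*(4 + 5)*(-9 + (4 + 5)))*(-12) + 52 = (2*9*(-9 + 9))*(-12) + 52 = (2*9*0)*(-12) + 52 = 0*(-12) + 52 = 0 + 52 = 52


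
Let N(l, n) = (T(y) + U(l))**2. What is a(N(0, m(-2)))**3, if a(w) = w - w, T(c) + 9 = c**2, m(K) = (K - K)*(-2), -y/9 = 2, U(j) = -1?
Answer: 0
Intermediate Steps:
y = -18 (y = -9*2 = -18)
m(K) = 0 (m(K) = 0*(-2) = 0)
T(c) = -9 + c**2
N(l, n) = 98596 (N(l, n) = ((-9 + (-18)**2) - 1)**2 = ((-9 + 324) - 1)**2 = (315 - 1)**2 = 314**2 = 98596)
a(w) = 0
a(N(0, m(-2)))**3 = 0**3 = 0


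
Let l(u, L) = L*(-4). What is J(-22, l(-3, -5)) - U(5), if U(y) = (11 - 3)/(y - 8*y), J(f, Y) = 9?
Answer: 323/35 ≈ 9.2286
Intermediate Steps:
l(u, L) = -4*L
U(y) = -8/(7*y) (U(y) = 8/((-7*y)) = 8*(-1/(7*y)) = -8/(7*y))
J(-22, l(-3, -5)) - U(5) = 9 - (-8)/(7*5) = 9 - 1*(-8/35) = 9 + 8/35 = 323/35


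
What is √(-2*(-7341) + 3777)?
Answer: 3*√2051 ≈ 135.86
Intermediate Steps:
√(-2*(-7341) + 3777) = √(14682 + 3777) = √18459 = 3*√2051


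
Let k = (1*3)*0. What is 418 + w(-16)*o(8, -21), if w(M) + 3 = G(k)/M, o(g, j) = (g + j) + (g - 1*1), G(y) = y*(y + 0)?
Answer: 436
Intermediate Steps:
k = 0 (k = 3*0 = 0)
G(y) = y**2 (G(y) = y*y = y**2)
o(g, j) = -1 + j + 2*g (o(g, j) = (g + j) + (g - 1) = (g + j) + (-1 + g) = -1 + j + 2*g)
w(M) = -3 (w(M) = -3 + 0**2/M = -3 + 0/M = -3 + 0 = -3)
418 + w(-16)*o(8, -21) = 418 - 3*(-1 - 21 + 2*8) = 418 - 3*(-1 - 21 + 16) = 418 - 3*(-6) = 418 + 18 = 436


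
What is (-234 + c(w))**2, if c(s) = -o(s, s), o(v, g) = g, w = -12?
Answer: 49284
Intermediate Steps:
c(s) = -s
(-234 + c(w))**2 = (-234 - 1*(-12))**2 = (-234 + 12)**2 = (-222)**2 = 49284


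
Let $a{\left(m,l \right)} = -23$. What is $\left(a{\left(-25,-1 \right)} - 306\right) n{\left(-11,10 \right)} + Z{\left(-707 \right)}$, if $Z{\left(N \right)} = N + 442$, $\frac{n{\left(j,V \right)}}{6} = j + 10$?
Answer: $1709$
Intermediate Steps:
$n{\left(j,V \right)} = 60 + 6 j$ ($n{\left(j,V \right)} = 6 \left(j + 10\right) = 6 \left(10 + j\right) = 60 + 6 j$)
$Z{\left(N \right)} = 442 + N$
$\left(a{\left(-25,-1 \right)} - 306\right) n{\left(-11,10 \right)} + Z{\left(-707 \right)} = \left(-23 - 306\right) \left(60 + 6 \left(-11\right)\right) + \left(442 - 707\right) = - 329 \left(60 - 66\right) - 265 = \left(-329\right) \left(-6\right) - 265 = 1974 - 265 = 1709$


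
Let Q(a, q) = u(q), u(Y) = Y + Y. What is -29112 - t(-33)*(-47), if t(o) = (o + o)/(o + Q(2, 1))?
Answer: -899370/31 ≈ -29012.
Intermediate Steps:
u(Y) = 2*Y
Q(a, q) = 2*q
t(o) = 2*o/(2 + o) (t(o) = (o + o)/(o + 2*1) = (2*o)/(o + 2) = (2*o)/(2 + o) = 2*o/(2 + o))
-29112 - t(-33)*(-47) = -29112 - 2*(-33)/(2 - 33)*(-47) = -29112 - 2*(-33)/(-31)*(-47) = -29112 - 2*(-33)*(-1/31)*(-47) = -29112 - 66*(-47)/31 = -29112 - 1*(-3102/31) = -29112 + 3102/31 = -899370/31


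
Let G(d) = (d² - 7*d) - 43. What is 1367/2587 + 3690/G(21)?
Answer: 9889147/649337 ≈ 15.230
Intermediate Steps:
G(d) = -43 + d² - 7*d
1367/2587 + 3690/G(21) = 1367/2587 + 3690/(-43 + 21² - 7*21) = 1367*(1/2587) + 3690/(-43 + 441 - 147) = 1367/2587 + 3690/251 = 9889147/649337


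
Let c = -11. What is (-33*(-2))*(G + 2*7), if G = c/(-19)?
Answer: 18282/19 ≈ 962.21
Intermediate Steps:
G = 11/19 (G = -11/(-19) = -11*(-1/19) = 11/19 ≈ 0.57895)
(-33*(-2))*(G + 2*7) = (-33*(-2))*(11/19 + 2*7) = 66*(11/19 + 14) = 66*(277/19) = 18282/19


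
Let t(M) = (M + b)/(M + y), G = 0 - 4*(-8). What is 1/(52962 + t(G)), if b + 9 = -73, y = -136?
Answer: 52/2754049 ≈ 1.8881e-5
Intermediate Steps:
G = 32 (G = 0 + 32 = 32)
b = -82 (b = -9 - 73 = -82)
t(M) = (-82 + M)/(-136 + M) (t(M) = (M - 82)/(M - 136) = (-82 + M)/(-136 + M))
1/(52962 + t(G)) = 1/(52962 + (-82 + 32)/(-136 + 32)) = 1/(52962 - 50/(-104)) = 1/(52962 - 1/104*(-50)) = 1/(52962 + 25/52) = 1/(2754049/52) = 52/2754049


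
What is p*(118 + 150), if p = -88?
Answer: -23584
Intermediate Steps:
p*(118 + 150) = -88*(118 + 150) = -88*268 = -23584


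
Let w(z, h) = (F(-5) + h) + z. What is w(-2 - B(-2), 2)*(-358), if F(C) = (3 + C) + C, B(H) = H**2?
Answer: 3938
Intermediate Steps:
F(C) = 3 + 2*C
w(z, h) = -7 + h + z (w(z, h) = ((3 + 2*(-5)) + h) + z = ((3 - 10) + h) + z = (-7 + h) + z = -7 + h + z)
w(-2 - B(-2), 2)*(-358) = (-7 + 2 + (-2 - 1*(-2)**2))*(-358) = (-7 + 2 + (-2 - 1*4))*(-358) = (-7 + 2 + (-2 - 4))*(-358) = (-7 + 2 - 6)*(-358) = -11*(-358) = 3938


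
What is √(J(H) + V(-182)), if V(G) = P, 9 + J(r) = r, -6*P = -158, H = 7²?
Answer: √597/3 ≈ 8.1445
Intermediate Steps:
H = 49
P = 79/3 (P = -⅙*(-158) = 79/3 ≈ 26.333)
J(r) = -9 + r
V(G) = 79/3
√(J(H) + V(-182)) = √((-9 + 49) + 79/3) = √(40 + 79/3) = √(199/3) = √597/3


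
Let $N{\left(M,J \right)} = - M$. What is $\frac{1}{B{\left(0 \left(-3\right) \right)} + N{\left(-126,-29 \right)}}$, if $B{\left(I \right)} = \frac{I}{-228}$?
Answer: $\frac{1}{126} \approx 0.0079365$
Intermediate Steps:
$B{\left(I \right)} = - \frac{I}{228}$ ($B{\left(I \right)} = I \left(- \frac{1}{228}\right) = - \frac{I}{228}$)
$\frac{1}{B{\left(0 \left(-3\right) \right)} + N{\left(-126,-29 \right)}} = \frac{1}{- \frac{0 \left(-3\right)}{228} - -126} = \frac{1}{\left(- \frac{1}{228}\right) 0 + 126} = \frac{1}{0 + 126} = \frac{1}{126}$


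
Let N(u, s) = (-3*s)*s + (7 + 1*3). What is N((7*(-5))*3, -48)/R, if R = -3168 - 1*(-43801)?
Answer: -6902/40633 ≈ -0.16986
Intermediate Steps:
R = 40633 (R = -3168 + 43801 = 40633)
N(u, s) = 10 - 3*s² (N(u, s) = -3*s² + (7 + 3) = -3*s² + 10 = 10 - 3*s²)
N((7*(-5))*3, -48)/R = (10 - 3*(-48)²)/40633 = (10 - 3*2304)*(1/40633) = (10 - 6912)*(1/40633) = -6902*1/40633 = -6902/40633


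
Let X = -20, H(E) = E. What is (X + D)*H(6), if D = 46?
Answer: 156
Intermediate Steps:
(X + D)*H(6) = (-20 + 46)*6 = 26*6 = 156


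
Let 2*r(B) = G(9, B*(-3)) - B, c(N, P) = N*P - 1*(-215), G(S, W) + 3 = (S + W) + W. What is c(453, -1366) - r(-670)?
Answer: -620931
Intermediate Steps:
G(S, W) = -3 + S + 2*W (G(S, W) = -3 + ((S + W) + W) = -3 + (S + 2*W) = -3 + S + 2*W)
c(N, P) = 215 + N*P (c(N, P) = N*P + 215 = 215 + N*P)
r(B) = 3 - 7*B/2 (r(B) = ((-3 + 9 + 2*(B*(-3))) - B)/2 = ((-3 + 9 + 2*(-3*B)) - B)/2 = ((-3 + 9 - 6*B) - B)/2 = ((6 - 6*B) - B)/2 = (6 - 7*B)/2 = 3 - 7*B/2)
c(453, -1366) - r(-670) = (215 + 453*(-1366)) - (3 - 7/2*(-670)) = (215 - 618798) - (3 + 2345) = -618583 - 1*2348 = -618583 - 2348 = -620931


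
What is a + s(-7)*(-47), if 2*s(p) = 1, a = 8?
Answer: -31/2 ≈ -15.500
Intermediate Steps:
s(p) = ½ (s(p) = (½)*1 = ½)
a + s(-7)*(-47) = 8 + (½)*(-47) = 8 - 47/2 = -31/2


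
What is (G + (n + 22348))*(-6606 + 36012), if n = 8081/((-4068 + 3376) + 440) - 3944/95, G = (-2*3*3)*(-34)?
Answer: 2685261904117/3990 ≈ 6.7300e+8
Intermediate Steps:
G = 612 (G = -6*3*(-34) = -18*(-34) = 612)
n = -1761583/23940 (n = 8081/(-692 + 440) - 3944*1/95 = 8081/(-252) - 3944/95 = 8081*(-1/252) - 3944/95 = -8081/252 - 3944/95 = -1761583/23940 ≈ -73.583)
(G + (n + 22348))*(-6606 + 36012) = (612 + (-1761583/23940 + 22348))*(-6606 + 36012) = (612 + 533249537/23940)*29406 = (547900817/23940)*29406 = 2685261904117/3990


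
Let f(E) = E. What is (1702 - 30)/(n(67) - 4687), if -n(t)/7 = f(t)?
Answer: -418/1289 ≈ -0.32428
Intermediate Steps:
n(t) = -7*t
(1702 - 30)/(n(67) - 4687) = (1702 - 30)/(-7*67 - 4687) = 1672/(-469 - 4687) = 1672/(-5156) = 1672*(-1/5156) = -418/1289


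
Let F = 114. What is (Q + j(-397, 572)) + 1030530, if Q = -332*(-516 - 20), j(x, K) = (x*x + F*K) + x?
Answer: 1430902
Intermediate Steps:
j(x, K) = x + x**2 + 114*K (j(x, K) = (x*x + 114*K) + x = (x**2 + 114*K) + x = x + x**2 + 114*K)
Q = 177952 (Q = -332*(-536) = 177952)
(Q + j(-397, 572)) + 1030530 = (177952 + (-397 + (-397)**2 + 114*572)) + 1030530 = (177952 + (-397 + 157609 + 65208)) + 1030530 = (177952 + 222420) + 1030530 = 400372 + 1030530 = 1430902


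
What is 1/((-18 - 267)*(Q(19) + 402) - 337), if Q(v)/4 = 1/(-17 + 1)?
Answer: -4/459343 ≈ -8.7081e-6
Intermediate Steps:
Q(v) = -¼ (Q(v) = 4/(-17 + 1) = 4/(-16) = 4*(-1/16) = -¼)
1/((-18 - 267)*(Q(19) + 402) - 337) = 1/((-18 - 267)*(-¼ + 402) - 337) = 1/(-285*1607/4 - 337) = 1/(-457995/4 - 337) = 1/(-459343/4) = -4/459343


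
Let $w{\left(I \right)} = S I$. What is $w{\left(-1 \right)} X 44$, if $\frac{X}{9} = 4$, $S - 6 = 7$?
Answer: $-20592$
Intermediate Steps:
$S = 13$ ($S = 6 + 7 = 13$)
$w{\left(I \right)} = 13 I$
$X = 36$ ($X = 9 \cdot 4 = 36$)
$w{\left(-1 \right)} X 44 = 13 \left(-1\right) 36 \cdot 44 = \left(-13\right) 36 \cdot 44 = \left(-468\right) 44 = -20592$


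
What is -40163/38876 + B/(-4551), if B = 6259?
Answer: -426106697/176924676 ≈ -2.4084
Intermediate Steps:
-40163/38876 + B/(-4551) = -40163/38876 + 6259/(-4551) = -40163*1/38876 + 6259*(-1/4551) = -40163/38876 - 6259/4551 = -426106697/176924676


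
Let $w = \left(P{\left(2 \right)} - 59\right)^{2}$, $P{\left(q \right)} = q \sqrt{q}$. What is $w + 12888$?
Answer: $16377 - 236 \sqrt{2} \approx 16043.0$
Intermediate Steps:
$P{\left(q \right)} = q^{\frac{3}{2}}$
$w = \left(-59 + 2 \sqrt{2}\right)^{2}$ ($w = \left(2^{\frac{3}{2}} - 59\right)^{2} = \left(2 \sqrt{2} - 59\right)^{2} = \left(-59 + 2 \sqrt{2}\right)^{2} \approx 3155.2$)
$w + 12888 = \left(3489 - 236 \sqrt{2}\right) + 12888 = 16377 - 236 \sqrt{2}$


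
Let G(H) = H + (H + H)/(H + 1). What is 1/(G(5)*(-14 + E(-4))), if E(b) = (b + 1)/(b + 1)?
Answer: -3/260 ≈ -0.011538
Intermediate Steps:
G(H) = H + 2*H/(1 + H) (G(H) = H + (2*H)/(1 + H) = H + 2*H/(1 + H))
E(b) = 1 (E(b) = (1 + b)/(1 + b) = 1)
1/(G(5)*(-14 + E(-4))) = 1/((5*(3 + 5)/(1 + 5))*(-14 + 1)) = 1/((5*8/6)*(-13)) = 1/((5*(1/6)*8)*(-13)) = 1/((20/3)*(-13)) = 1/(-260/3) = -3/260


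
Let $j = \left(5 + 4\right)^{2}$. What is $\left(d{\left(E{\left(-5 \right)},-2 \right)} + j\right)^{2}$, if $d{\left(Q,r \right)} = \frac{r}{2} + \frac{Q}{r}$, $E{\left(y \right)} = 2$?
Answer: $6241$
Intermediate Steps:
$d{\left(Q,r \right)} = \frac{r}{2} + \frac{Q}{r}$ ($d{\left(Q,r \right)} = r \frac{1}{2} + \frac{Q}{r} = \frac{r}{2} + \frac{Q}{r}$)
$j = 81$ ($j = 9^{2} = 81$)
$\left(d{\left(E{\left(-5 \right)},-2 \right)} + j\right)^{2} = \left(\left(\frac{1}{2} \left(-2\right) + \frac{2}{-2}\right) + 81\right)^{2} = \left(\left(-1 + 2 \left(- \frac{1}{2}\right)\right) + 81\right)^{2} = \left(\left(-1 - 1\right) + 81\right)^{2} = \left(-2 + 81\right)^{2} = 79^{2} = 6241$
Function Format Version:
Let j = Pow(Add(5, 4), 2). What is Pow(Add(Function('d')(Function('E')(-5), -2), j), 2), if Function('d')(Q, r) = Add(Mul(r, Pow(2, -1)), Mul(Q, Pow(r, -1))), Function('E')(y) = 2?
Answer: 6241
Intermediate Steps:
Function('d')(Q, r) = Add(Mul(Rational(1, 2), r), Mul(Q, Pow(r, -1))) (Function('d')(Q, r) = Add(Mul(r, Rational(1, 2)), Mul(Q, Pow(r, -1))) = Add(Mul(Rational(1, 2), r), Mul(Q, Pow(r, -1))))
j = 81 (j = Pow(9, 2) = 81)
Pow(Add(Function('d')(Function('E')(-5), -2), j), 2) = Pow(Add(Add(Mul(Rational(1, 2), -2), Mul(2, Pow(-2, -1))), 81), 2) = Pow(Add(Add(-1, Mul(2, Rational(-1, 2))), 81), 2) = Pow(Add(Add(-1, -1), 81), 2) = Pow(Add(-2, 81), 2) = Pow(79, 2) = 6241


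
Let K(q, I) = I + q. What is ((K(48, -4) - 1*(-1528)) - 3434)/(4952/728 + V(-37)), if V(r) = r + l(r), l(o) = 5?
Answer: 169442/2293 ≈ 73.895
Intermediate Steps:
V(r) = 5 + r (V(r) = r + 5 = 5 + r)
((K(48, -4) - 1*(-1528)) - 3434)/(4952/728 + V(-37)) = (((-4 + 48) - 1*(-1528)) - 3434)/(4952/728 + (5 - 37)) = ((44 + 1528) - 3434)/(4952*(1/728) - 32) = (1572 - 3434)/(619/91 - 32) = -1862/(-2293/91) = -1862*(-91/2293) = 169442/2293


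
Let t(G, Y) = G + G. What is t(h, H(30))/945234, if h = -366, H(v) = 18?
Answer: -122/157539 ≈ -0.00077441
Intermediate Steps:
t(G, Y) = 2*G
t(h, H(30))/945234 = (2*(-366))/945234 = -732*1/945234 = -122/157539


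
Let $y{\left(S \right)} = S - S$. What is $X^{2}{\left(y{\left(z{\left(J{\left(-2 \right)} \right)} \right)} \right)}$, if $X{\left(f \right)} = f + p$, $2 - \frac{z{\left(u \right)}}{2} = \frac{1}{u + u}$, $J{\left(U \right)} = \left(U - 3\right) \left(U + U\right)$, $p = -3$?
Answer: $9$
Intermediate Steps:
$J{\left(U \right)} = 2 U \left(-3 + U\right)$ ($J{\left(U \right)} = \left(-3 + U\right) 2 U = 2 U \left(-3 + U\right)$)
$z{\left(u \right)} = 4 - \frac{1}{u}$ ($z{\left(u \right)} = 4 - \frac{2}{u + u} = 4 - \frac{2}{2 u} = 4 - 2 \frac{1}{2 u} = 4 - \frac{1}{u}$)
$y{\left(S \right)} = 0$
$X{\left(f \right)} = -3 + f$ ($X{\left(f \right)} = f - 3 = -3 + f$)
$X^{2}{\left(y{\left(z{\left(J{\left(-2 \right)} \right)} \right)} \right)} = \left(-3 + 0\right)^{2} = \left(-3\right)^{2} = 9$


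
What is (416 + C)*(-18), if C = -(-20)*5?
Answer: -9288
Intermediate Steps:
C = 100 (C = -5*(-20) = 100)
(416 + C)*(-18) = (416 + 100)*(-18) = 516*(-18) = -9288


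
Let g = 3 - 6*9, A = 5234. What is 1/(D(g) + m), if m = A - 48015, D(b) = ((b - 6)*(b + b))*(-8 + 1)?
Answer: -1/83479 ≈ -1.1979e-5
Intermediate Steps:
g = -51 (g = 3 - 54 = -51)
D(b) = -14*b*(-6 + b) (D(b) = ((-6 + b)*(2*b))*(-7) = (2*b*(-6 + b))*(-7) = -14*b*(-6 + b))
m = -42781 (m = 5234 - 48015 = -42781)
1/(D(g) + m) = 1/(14*(-51)*(6 - 1*(-51)) - 42781) = 1/(14*(-51)*(6 + 51) - 42781) = 1/(14*(-51)*57 - 42781) = 1/(-40698 - 42781) = 1/(-83479) = -1/83479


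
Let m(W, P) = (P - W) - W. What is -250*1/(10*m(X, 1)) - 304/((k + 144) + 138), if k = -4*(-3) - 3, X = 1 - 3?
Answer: -1759/291 ≈ -6.0447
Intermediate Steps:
X = -2
m(W, P) = P - 2*W
k = 9 (k = 12 - 3 = 9)
-250*1/(10*m(X, 1)) - 304/((k + 144) + 138) = -250*1/(10*(1 - 2*(-2))) - 304/((9 + 144) + 138) = -250*1/(10*(1 + 4)) - 304/(153 + 138) = -250/(5*10) - 304/291 = -250/50 - 304*1/291 = -250*1/50 - 304/291 = -5 - 304/291 = -1759/291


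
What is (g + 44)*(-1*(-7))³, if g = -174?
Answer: -44590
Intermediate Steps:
(g + 44)*(-1*(-7))³ = (-174 + 44)*(-1*(-7))³ = -130*7³ = -130*343 = -44590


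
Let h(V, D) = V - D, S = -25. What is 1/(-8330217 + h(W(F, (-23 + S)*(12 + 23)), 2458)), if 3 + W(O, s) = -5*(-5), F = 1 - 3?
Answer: -1/8332653 ≈ -1.2001e-7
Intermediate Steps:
F = -2
W(O, s) = 22 (W(O, s) = -3 - 5*(-5) = -3 + 25 = 22)
1/(-8330217 + h(W(F, (-23 + S)*(12 + 23)), 2458)) = 1/(-8330217 + (22 - 1*2458)) = 1/(-8330217 + (22 - 2458)) = 1/(-8330217 - 2436) = 1/(-8332653) = -1/8332653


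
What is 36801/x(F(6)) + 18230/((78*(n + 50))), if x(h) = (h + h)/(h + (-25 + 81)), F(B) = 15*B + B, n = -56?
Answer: 27233081/936 ≈ 29095.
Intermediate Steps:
F(B) = 16*B
x(h) = 2*h/(56 + h) (x(h) = (2*h)/(h + 56) = (2*h)/(56 + h) = 2*h/(56 + h))
36801/x(F(6)) + 18230/((78*(n + 50))) = 36801/((2*(16*6)/(56 + 16*6))) + 18230/((78*(-56 + 50))) = 36801/((2*96/(56 + 96))) + 18230/((78*(-6))) = 36801/((2*96/152)) + 18230/(-468) = 36801/((2*96*(1/152))) + 18230*(-1/468) = 36801/(24/19) - 9115/234 = 36801*(19/24) - 9115/234 = 233073/8 - 9115/234 = 27233081/936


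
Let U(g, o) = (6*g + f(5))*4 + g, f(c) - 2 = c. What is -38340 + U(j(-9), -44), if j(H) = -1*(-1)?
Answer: -38287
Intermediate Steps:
j(H) = 1
f(c) = 2 + c
U(g, o) = 28 + 25*g (U(g, o) = (6*g + (2 + 5))*4 + g = (6*g + 7)*4 + g = (7 + 6*g)*4 + g = (28 + 24*g) + g = 28 + 25*g)
-38340 + U(j(-9), -44) = -38340 + (28 + 25*1) = -38340 + (28 + 25) = -38340 + 53 = -38287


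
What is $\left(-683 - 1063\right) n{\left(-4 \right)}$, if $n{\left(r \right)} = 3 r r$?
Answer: $-83808$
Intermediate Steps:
$n{\left(r \right)} = 3 r^{2}$
$\left(-683 - 1063\right) n{\left(-4 \right)} = \left(-683 - 1063\right) 3 \left(-4\right)^{2} = - 1746 \cdot 3 \cdot 16 = \left(-1746\right) 48 = -83808$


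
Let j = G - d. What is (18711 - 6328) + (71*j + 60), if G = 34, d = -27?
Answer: 16774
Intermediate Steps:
j = 61 (j = 34 - 1*(-27) = 34 + 27 = 61)
(18711 - 6328) + (71*j + 60) = (18711 - 6328) + (71*61 + 60) = 12383 + (4331 + 60) = 12383 + 4391 = 16774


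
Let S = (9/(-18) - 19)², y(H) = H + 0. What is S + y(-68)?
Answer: 1249/4 ≈ 312.25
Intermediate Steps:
y(H) = H
S = 1521/4 (S = (9*(-1/18) - 19)² = (-½ - 19)² = (-39/2)² = 1521/4 ≈ 380.25)
S + y(-68) = 1521/4 - 68 = 1249/4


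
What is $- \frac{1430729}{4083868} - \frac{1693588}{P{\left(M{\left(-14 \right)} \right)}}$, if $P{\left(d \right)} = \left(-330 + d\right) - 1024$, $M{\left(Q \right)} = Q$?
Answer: $\frac{864304075139}{698341428} \approx 1237.7$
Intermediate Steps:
$P{\left(d \right)} = -1354 + d$
$- \frac{1430729}{4083868} - \frac{1693588}{P{\left(M{\left(-14 \right)} \right)}} = - \frac{1430729}{4083868} - \frac{1693588}{-1354 - 14} = \left(-1430729\right) \frac{1}{4083868} - \frac{1693588}{-1368} = - \frac{1430729}{4083868} - - \frac{423397}{342} = - \frac{1430729}{4083868} + \frac{423397}{342} = \frac{864304075139}{698341428}$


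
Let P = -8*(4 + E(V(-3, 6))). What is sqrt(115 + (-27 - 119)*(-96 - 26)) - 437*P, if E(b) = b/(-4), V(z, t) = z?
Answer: 16606 + sqrt(17927) ≈ 16740.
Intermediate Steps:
E(b) = -b/4 (E(b) = b*(-1/4) = -b/4)
P = -38 (P = -8*(4 - 1/4*(-3)) = -8*(4 + 3/4) = -8*19/4 = -38)
sqrt(115 + (-27 - 119)*(-96 - 26)) - 437*P = sqrt(115 + (-27 - 119)*(-96 - 26)) - 437*(-38) = sqrt(115 - 146*(-122)) + 16606 = sqrt(115 + 17812) + 16606 = sqrt(17927) + 16606 = 16606 + sqrt(17927)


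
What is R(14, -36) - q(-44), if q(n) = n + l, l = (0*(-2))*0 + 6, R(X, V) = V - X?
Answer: -12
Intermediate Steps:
l = 6 (l = 0*0 + 6 = 0 + 6 = 6)
q(n) = 6 + n (q(n) = n + 6 = 6 + n)
R(14, -36) - q(-44) = (-36 - 1*14) - (6 - 44) = (-36 - 14) - 1*(-38) = -50 + 38 = -12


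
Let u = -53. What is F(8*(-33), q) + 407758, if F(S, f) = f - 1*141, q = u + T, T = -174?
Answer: 407390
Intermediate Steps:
q = -227 (q = -53 - 174 = -227)
F(S, f) = -141 + f (F(S, f) = f - 141 = -141 + f)
F(8*(-33), q) + 407758 = (-141 - 227) + 407758 = -368 + 407758 = 407390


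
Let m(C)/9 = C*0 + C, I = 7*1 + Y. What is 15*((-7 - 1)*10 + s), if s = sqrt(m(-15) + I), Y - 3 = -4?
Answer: -1200 + 15*I*sqrt(129) ≈ -1200.0 + 170.37*I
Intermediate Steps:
Y = -1 (Y = 3 - 4 = -1)
I = 6 (I = 7*1 - 1 = 7 - 1 = 6)
m(C) = 9*C (m(C) = 9*(C*0 + C) = 9*(0 + C) = 9*C)
s = I*sqrt(129) (s = sqrt(9*(-15) + 6) = sqrt(-135 + 6) = sqrt(-129) = I*sqrt(129) ≈ 11.358*I)
15*((-7 - 1)*10 + s) = 15*((-7 - 1)*10 + I*sqrt(129)) = 15*(-8*10 + I*sqrt(129)) = 15*(-80 + I*sqrt(129)) = -1200 + 15*I*sqrt(129)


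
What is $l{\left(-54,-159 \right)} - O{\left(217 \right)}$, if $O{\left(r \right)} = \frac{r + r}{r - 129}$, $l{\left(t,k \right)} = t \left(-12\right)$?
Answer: $\frac{28295}{44} \approx 643.07$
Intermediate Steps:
$l{\left(t,k \right)} = - 12 t$
$O{\left(r \right)} = \frac{2 r}{-129 + r}$
$l{\left(-54,-159 \right)} - O{\left(217 \right)} = \left(-12\right) \left(-54\right) - 2 \cdot 217 \frac{1}{-129 + 217} = 648 - 2 \cdot 217 \cdot \frac{1}{88} = 648 - \frac{217}{44} = \frac{28295}{44}$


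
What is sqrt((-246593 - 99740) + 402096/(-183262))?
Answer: I*sqrt(2907913465908901)/91631 ≈ 588.5*I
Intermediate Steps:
sqrt((-246593 - 99740) + 402096/(-183262)) = sqrt(-346333 + 402096*(-1/183262)) = sqrt(-346333 - 201048/91631) = sqrt(-31735040171/91631) = I*sqrt(2907913465908901)/91631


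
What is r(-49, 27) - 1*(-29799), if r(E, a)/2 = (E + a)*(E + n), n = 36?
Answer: 30371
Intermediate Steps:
r(E, a) = 2*(36 + E)*(E + a) (r(E, a) = 2*((E + a)*(E + 36)) = 2*((E + a)*(36 + E)) = 2*((36 + E)*(E + a)) = 2*(36 + E)*(E + a))
r(-49, 27) - 1*(-29799) = (2*(-49)² + 72*(-49) + 72*27 + 2*(-49)*27) - 1*(-29799) = (2*2401 - 3528 + 1944 - 2646) + 29799 = (4802 - 3528 + 1944 - 2646) + 29799 = 572 + 29799 = 30371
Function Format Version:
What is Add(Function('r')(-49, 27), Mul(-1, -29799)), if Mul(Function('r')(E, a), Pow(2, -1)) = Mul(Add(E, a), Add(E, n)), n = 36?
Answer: 30371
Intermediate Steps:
Function('r')(E, a) = Mul(2, Add(36, E), Add(E, a)) (Function('r')(E, a) = Mul(2, Mul(Add(E, a), Add(E, 36))) = Mul(2, Mul(Add(E, a), Add(36, E))) = Mul(2, Mul(Add(36, E), Add(E, a))) = Mul(2, Add(36, E), Add(E, a)))
Add(Function('r')(-49, 27), Mul(-1, -29799)) = Add(Add(Mul(2, Pow(-49, 2)), Mul(72, -49), Mul(72, 27), Mul(2, -49, 27)), Mul(-1, -29799)) = Add(Add(Mul(2, 2401), -3528, 1944, -2646), 29799) = Add(Add(4802, -3528, 1944, -2646), 29799) = Add(572, 29799) = 30371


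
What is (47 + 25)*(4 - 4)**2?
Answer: 0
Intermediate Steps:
(47 + 25)*(4 - 4)**2 = 72*0**2 = 72*0 = 0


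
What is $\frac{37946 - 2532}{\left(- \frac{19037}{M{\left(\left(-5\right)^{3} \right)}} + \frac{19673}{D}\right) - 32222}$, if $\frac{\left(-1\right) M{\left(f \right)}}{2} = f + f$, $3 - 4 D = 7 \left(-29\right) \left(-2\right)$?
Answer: $- \frac{7135921000}{6539750911} \approx -1.0912$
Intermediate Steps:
$D = - \frac{403}{4}$ ($D = \frac{3}{4} - \frac{7 \left(-29\right) \left(-2\right)}{4} = \frac{3}{4} - \frac{\left(-203\right) \left(-2\right)}{4} = \frac{3}{4} - \frac{203}{2} = - \frac{403}{4} \approx -100.75$)
$M{\left(f \right)} = - 4 f$ ($M{\left(f \right)} = - 2 \left(f + f\right) = - 2 \cdot 2 f = - 4 f$)
$\frac{37946 - 2532}{\left(- \frac{19037}{M{\left(\left(-5\right)^{3} \right)}} + \frac{19673}{D}\right) - 32222} = \frac{37946 - 2532}{\left(- \frac{19037}{\left(-4\right) \left(-5\right)^{3}} + \frac{19673}{- \frac{403}{4}}\right) - 32222} = \frac{35414}{\left(- \frac{19037}{\left(-4\right) \left(-125\right)} + 19673 \left(- \frac{4}{403}\right)\right) - 32222} = \frac{35414}{\left(- \frac{19037}{500} - \frac{78692}{403}\right) - 32222} = \frac{35414}{- \frac{47017911}{201500} - 32222} = \frac{35414}{- \frac{6539750911}{201500}} = 35414 \left(- \frac{201500}{6539750911}\right) = - \frac{7135921000}{6539750911}$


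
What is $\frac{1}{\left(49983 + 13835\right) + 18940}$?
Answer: $\frac{1}{82758} \approx 1.2083 \cdot 10^{-5}$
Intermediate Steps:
$\frac{1}{\left(49983 + 13835\right) + 18940} = \frac{1}{63818 + 18940} = \frac{1}{82758}$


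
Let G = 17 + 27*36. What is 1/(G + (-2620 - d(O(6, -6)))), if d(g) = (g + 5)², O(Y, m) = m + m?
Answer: -1/1680 ≈ -0.00059524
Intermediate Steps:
G = 989 (G = 17 + 972 = 989)
O(Y, m) = 2*m
d(g) = (5 + g)²
1/(G + (-2620 - d(O(6, -6)))) = 1/(989 + (-2620 - (5 + 2*(-6))²)) = 1/(989 + (-2620 - (5 - 12)²)) = 1/(989 + (-2620 - 1*(-7)²)) = 1/(989 + (-2620 - 1*49)) = 1/(989 + (-2620 - 49)) = 1/(989 - 2669) = 1/(-1680) = -1/1680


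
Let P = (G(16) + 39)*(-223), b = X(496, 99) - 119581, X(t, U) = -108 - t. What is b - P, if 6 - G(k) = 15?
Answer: -113495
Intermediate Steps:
G(k) = -9 (G(k) = 6 - 1*15 = 6 - 15 = -9)
b = -120185 (b = (-108 - 1*496) - 119581 = (-108 - 496) - 119581 = -604 - 119581 = -120185)
P = -6690 (P = (-9 + 39)*(-223) = 30*(-223) = -6690)
b - P = -120185 - 1*(-6690) = -120185 + 6690 = -113495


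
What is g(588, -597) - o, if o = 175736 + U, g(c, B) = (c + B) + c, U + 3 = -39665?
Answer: -135489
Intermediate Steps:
U = -39668 (U = -3 - 39665 = -39668)
g(c, B) = B + 2*c (g(c, B) = (B + c) + c = B + 2*c)
o = 136068 (o = 175736 - 39668 = 136068)
g(588, -597) - o = (-597 + 2*588) - 1*136068 = (-597 + 1176) - 136068 = 579 - 136068 = -135489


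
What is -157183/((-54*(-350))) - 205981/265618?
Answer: -22821837497/2510090100 ≈ -9.0920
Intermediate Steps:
-157183/((-54*(-350))) - 205981/265618 = -157183/18900 - 205981*1/265618 = -157183*1/18900 - 205981/265618 = -157183/18900 - 205981/265618 = -22821837497/2510090100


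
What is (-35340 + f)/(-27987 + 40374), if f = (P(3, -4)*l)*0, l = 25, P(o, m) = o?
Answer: -11780/4129 ≈ -2.8530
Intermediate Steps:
f = 0 (f = (3*25)*0 = 75*0 = 0)
(-35340 + f)/(-27987 + 40374) = (-35340 + 0)/(-27987 + 40374) = -35340/12387 = -35340*1/12387 = -11780/4129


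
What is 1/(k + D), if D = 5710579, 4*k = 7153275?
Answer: 4/29995591 ≈ 1.3335e-7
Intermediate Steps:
k = 7153275/4 (k = (¼)*7153275 = 7153275/4 ≈ 1.7883e+6)
1/(k + D) = 1/(7153275/4 + 5710579) = 1/(29995591/4) = 4/29995591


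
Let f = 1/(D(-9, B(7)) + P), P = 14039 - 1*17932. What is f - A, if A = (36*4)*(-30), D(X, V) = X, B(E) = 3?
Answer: 16856639/3902 ≈ 4320.0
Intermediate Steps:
P = -3893 (P = 14039 - 17932 = -3893)
f = -1/3902 (f = 1/(-9 - 3893) = 1/(-3902) = -1/3902 ≈ -0.00025628)
A = -4320 (A = 144*(-30) = -4320)
f - A = -1/3902 - 1*(-4320) = -1/3902 + 4320 = 16856639/3902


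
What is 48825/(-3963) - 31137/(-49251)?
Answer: -253476016/21686857 ≈ -11.688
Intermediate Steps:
48825/(-3963) - 31137/(-49251) = 48825*(-1/3963) - 31137*(-1/49251) = -16275/1321 + 10379/16417 = -253476016/21686857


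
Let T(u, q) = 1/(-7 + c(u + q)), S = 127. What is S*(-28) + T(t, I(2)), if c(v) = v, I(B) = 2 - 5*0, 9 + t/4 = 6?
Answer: -60453/17 ≈ -3556.1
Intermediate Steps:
t = -12 (t = -36 + 4*6 = -36 + 24 = -12)
I(B) = 2 (I(B) = 2 + 0 = 2)
T(u, q) = 1/(-7 + q + u) (T(u, q) = 1/(-7 + (u + q)) = 1/(-7 + (q + u)) = 1/(-7 + q + u))
S*(-28) + T(t, I(2)) = 127*(-28) + 1/(-7 + 2 - 12) = -3556 + 1/(-17) = -3556 - 1/17 = -60453/17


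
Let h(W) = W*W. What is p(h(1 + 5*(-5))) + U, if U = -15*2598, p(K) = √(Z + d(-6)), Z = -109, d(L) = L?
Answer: -38970 + I*√115 ≈ -38970.0 + 10.724*I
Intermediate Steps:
h(W) = W²
p(K) = I*√115 (p(K) = √(-109 - 6) = √(-115) = I*√115)
U = -38970
p(h(1 + 5*(-5))) + U = I*√115 - 38970 = -38970 + I*√115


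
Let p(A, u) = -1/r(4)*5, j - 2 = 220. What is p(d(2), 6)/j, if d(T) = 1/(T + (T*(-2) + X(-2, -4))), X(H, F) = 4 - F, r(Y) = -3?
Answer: 5/666 ≈ 0.0075075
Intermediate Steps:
j = 222 (j = 2 + 220 = 222)
d(T) = 1/(8 - T) (d(T) = 1/(T + (T*(-2) + (4 - 1*(-4)))) = 1/(T + (-2*T + (4 + 4))) = 1/(T + (-2*T + 8)) = 1/(T + (8 - 2*T)) = 1/(8 - T))
p(A, u) = 5/3 (p(A, u) = -1/(-3)*5 = -1*(-⅓)*5 = (⅓)*5 = 5/3)
p(d(2), 6)/j = (5/3)/222 = (5/3)*(1/222) = 5/666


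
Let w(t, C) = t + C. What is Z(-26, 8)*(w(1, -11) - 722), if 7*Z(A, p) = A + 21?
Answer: 3660/7 ≈ 522.86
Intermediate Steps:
w(t, C) = C + t
Z(A, p) = 3 + A/7 (Z(A, p) = (A + 21)/7 = (21 + A)/7 = 3 + A/7)
Z(-26, 8)*(w(1, -11) - 722) = (3 + (⅐)*(-26))*((-11 + 1) - 722) = (3 - 26/7)*(-10 - 722) = -5/7*(-732) = 3660/7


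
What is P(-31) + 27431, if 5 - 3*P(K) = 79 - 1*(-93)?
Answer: 82126/3 ≈ 27375.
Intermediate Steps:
P(K) = -167/3 (P(K) = 5/3 - (79 - 1*(-93))/3 = 5/3 - (79 + 93)/3 = 5/3 - 1/3*172 = 5/3 - 172/3 = -167/3)
P(-31) + 27431 = -167/3 + 27431 = 82126/3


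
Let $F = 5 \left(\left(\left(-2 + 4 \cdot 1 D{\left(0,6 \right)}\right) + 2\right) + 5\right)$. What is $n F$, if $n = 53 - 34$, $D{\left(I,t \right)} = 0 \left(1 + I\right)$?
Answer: $475$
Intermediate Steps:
$D{\left(I,t \right)} = 0$
$n = 19$ ($n = 53 - 34 = 19$)
$F = 25$ ($F = 5 \left(\left(\left(-2 + 4 \cdot 1 \cdot 0\right) + 2\right) + 5\right) = 5 \left(\left(\left(-2 + 4 \cdot 0\right) + 2\right) + 5\right) = 5 \left(\left(\left(-2 + 0\right) + 2\right) + 5\right) = 5 \left(\left(-2 + 2\right) + 5\right) = 5 \left(0 + 5\right) = 5 \cdot 5 = 25$)
$n F = 19 \cdot 25 = 475$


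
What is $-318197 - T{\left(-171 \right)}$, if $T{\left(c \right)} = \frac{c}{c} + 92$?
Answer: $-318290$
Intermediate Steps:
$T{\left(c \right)} = 93$ ($T{\left(c \right)} = 1 + 92 = 93$)
$-318197 - T{\left(-171 \right)} = -318197 - 93 = -318290$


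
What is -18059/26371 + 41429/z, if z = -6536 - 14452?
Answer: -1471546451/553474548 ≈ -2.6587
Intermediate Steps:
z = -20988
-18059/26371 + 41429/z = -18059/26371 + 41429/(-20988) = -18059*1/26371 + 41429*(-1/20988) = -18059/26371 - 41429/20988 = -1471546451/553474548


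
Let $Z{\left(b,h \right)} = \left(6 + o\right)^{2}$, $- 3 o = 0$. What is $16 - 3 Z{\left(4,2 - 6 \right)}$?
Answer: $-92$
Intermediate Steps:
$o = 0$ ($o = \left(- \frac{1}{3}\right) 0 = 0$)
$Z{\left(b,h \right)} = 36$ ($Z{\left(b,h \right)} = \left(6 + 0\right)^{2} = 6^{2} = 36$)
$16 - 3 Z{\left(4,2 - 6 \right)} = 16 - 108 = -92$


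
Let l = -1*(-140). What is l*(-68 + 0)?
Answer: -9520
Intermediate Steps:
l = 140
l*(-68 + 0) = 140*(-68 + 0) = 140*(-68) = -9520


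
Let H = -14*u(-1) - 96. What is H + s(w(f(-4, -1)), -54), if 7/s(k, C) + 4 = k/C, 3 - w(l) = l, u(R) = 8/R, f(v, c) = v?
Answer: 3190/223 ≈ 14.305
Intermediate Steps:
w(l) = 3 - l
H = 16 (H = -112/(-1) - 96 = -112*(-1) - 96 = -14*(-8) - 96 = 112 - 96 = 16)
s(k, C) = 7/(-4 + k/C)
H + s(w(f(-4, -1)), -54) = 16 + 7*(-54)/((3 - 1*(-4)) - 4*(-54)) = 16 + 7*(-54)/((3 + 4) + 216) = 16 + 7*(-54)/(7 + 216) = 16 + 7*(-54)/223 = 16 + 7*(-54)*(1/223) = 16 - 378/223 = 3190/223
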